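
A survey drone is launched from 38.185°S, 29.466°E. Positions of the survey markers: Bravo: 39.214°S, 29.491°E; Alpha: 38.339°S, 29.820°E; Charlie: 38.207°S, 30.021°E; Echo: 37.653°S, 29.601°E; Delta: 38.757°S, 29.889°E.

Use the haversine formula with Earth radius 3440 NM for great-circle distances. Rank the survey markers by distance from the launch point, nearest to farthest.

Alpha, Charlie, Echo, Delta, Bravo

Computing each great-circle distance from 38.185°S, 29.466°E:
Alpha 38.339°S, 29.820°E: 19.1 NM
Charlie 38.207°S, 30.021°E: 26.2 NM
Echo 37.653°S, 29.601°E: 32.6 NM
Delta 38.757°S, 29.889°E: 39.7 NM
Bravo 39.214°S, 29.491°E: 61.8 NM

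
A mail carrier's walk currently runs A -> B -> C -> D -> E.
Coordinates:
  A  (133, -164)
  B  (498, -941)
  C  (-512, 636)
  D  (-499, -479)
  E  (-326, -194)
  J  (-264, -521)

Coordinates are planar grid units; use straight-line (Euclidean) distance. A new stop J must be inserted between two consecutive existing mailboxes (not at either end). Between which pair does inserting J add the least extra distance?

Added distance for inserting J between each consecutive pair:
A–B: 545.5
B–C: 180.7
C–D: 306.9
D–E: 238.2
Smallest added distance is 180.7, inserting between B and C.

between B and C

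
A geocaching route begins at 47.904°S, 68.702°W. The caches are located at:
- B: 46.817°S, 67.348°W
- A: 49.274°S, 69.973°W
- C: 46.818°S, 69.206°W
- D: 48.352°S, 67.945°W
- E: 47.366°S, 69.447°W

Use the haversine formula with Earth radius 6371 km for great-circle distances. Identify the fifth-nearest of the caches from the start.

A

Distances from the start (47.904°S, 68.702°W):
D: 75.1 km
E: 81.8 km
C: 126.6 km
B: 158.1 km
A: 178.7 km
The fifth-nearest is A at 178.7 km.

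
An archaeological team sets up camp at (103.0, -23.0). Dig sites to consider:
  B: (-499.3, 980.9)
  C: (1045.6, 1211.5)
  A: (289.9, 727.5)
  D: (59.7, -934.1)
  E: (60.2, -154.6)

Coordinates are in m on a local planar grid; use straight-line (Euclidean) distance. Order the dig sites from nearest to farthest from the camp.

Distances from the camp:
E (60.2, -154.6): 138.4 m
A (289.9, 727.5): 773.4 m
D (59.7, -934.1): 912.1 m
B (-499.3, 980.9): 1170.7 m
C (1045.6, 1211.5): 1553.2 m

E, A, D, B, C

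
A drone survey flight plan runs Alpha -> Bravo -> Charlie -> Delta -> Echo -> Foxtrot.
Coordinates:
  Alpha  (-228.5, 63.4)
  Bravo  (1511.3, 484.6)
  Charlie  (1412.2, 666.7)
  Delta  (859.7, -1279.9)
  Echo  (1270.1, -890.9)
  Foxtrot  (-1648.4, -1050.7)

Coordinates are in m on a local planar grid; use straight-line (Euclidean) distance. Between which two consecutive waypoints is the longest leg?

Echo–Foxtrot

Leg distances:
Alpha→Bravo: 1790.1 m
Bravo→Charlie: 207.3 m
Charlie→Delta: 2023.5 m
Delta→Echo: 565.5 m
Echo→Foxtrot: 2922.9 m
The longest leg is Echo–Foxtrot at 2922.9 m.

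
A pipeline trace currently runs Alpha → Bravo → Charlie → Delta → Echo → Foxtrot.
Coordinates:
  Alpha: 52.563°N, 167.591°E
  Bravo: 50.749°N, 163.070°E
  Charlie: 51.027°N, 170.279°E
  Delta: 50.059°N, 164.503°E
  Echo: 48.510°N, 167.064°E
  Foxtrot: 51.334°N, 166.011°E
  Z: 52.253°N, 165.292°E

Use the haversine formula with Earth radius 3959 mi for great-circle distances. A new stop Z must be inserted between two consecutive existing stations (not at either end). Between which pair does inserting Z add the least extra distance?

Added distance for inserting Z between each consecutive pair:
Alpha–Bravo: 9.7 mi
Bravo–Charlie: 56.4 mi
Charlie–Delta: 123.1 mi
Delta–Echo: 268.1 mi
Echo–Foxtrot: 140.0 mi
Smallest added distance is 9.7 mi, inserting between Alpha and Bravo.

between Alpha and Bravo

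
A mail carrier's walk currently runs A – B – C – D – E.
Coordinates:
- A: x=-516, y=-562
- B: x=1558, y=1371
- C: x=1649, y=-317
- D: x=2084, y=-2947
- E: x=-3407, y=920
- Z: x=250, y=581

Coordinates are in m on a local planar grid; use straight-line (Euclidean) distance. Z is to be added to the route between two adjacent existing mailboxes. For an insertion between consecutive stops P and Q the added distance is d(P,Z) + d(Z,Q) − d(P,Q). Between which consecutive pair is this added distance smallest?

Added distance for inserting Z between each consecutive pair:
A–B: 68.9 m
B–C: 1500.0 m
C–D: 2972.9 m
D–E: 932.9 m
Smallest added distance is 68.9 m, inserting between A and B.

between A and B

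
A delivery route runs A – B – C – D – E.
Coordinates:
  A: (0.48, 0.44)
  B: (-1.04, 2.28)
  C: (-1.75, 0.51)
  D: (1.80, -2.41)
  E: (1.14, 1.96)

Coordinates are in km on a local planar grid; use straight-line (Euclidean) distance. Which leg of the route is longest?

C–D

Leg distances:
A→B: 2.4 km
B→C: 1.9 km
C→D: 4.6 km
D→E: 4.4 km
The longest leg is C–D at 4.6 km.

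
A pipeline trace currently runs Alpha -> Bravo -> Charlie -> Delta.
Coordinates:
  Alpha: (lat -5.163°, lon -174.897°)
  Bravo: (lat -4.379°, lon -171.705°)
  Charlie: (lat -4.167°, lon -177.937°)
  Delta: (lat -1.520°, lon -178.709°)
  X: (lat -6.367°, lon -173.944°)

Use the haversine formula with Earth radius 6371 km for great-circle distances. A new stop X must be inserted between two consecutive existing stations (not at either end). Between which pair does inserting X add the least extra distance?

Added distance for inserting X between each consecutive pair:
Alpha–Bravo: 138.2 km
Bravo–Charlie: 145.9 km
Charlie–Delta: 953.5 km
Smallest added distance is 138.2 km, inserting between Alpha and Bravo.

between Alpha and Bravo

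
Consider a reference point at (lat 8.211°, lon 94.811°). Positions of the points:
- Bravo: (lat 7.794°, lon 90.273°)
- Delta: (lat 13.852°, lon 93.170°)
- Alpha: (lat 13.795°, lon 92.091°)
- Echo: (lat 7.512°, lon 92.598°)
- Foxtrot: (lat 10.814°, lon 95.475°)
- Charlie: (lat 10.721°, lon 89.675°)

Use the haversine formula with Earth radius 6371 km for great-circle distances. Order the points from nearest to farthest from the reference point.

Distances from the reference point:
Echo (lat 7.512°, lon 92.598°): 255.9 km
Foxtrot (lat 10.814°, lon 95.475°): 298.5 km
Bravo (lat 7.794°, lon 90.273°): 501.8 km
Charlie (lat 10.721°, lon 89.675°): 628.6 km
Delta (lat 13.852°, lon 93.170°): 652.3 km
Alpha (lat 13.795°, lon 92.091°): 688.2 km

Echo, Foxtrot, Bravo, Charlie, Delta, Alpha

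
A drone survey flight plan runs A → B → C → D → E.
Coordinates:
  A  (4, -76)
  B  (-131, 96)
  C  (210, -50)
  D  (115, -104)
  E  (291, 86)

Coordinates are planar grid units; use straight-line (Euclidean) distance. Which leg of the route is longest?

B–C

Leg distances:
A→B: 218.7
B→C: 370.9
C→D: 109.3
D→E: 259.0
The longest leg is B–C at 370.9.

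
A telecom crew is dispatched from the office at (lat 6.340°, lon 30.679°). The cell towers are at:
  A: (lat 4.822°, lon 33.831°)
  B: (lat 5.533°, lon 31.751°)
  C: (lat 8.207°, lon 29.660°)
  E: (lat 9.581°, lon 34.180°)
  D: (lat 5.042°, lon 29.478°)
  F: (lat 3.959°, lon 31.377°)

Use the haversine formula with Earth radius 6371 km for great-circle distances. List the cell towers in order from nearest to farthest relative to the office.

B, D, C, F, A, E

Computing each great-circle distance from (lat 6.340°, lon 30.679°):
B (lat 5.533°, lon 31.751°): 148.7 km
D (lat 5.042°, lon 29.478°): 196.2 km
C (lat 8.207°, lon 29.660°): 236.1 km
F (lat 3.959°, lon 31.377°): 275.8 km
A (lat 4.822°, lon 33.831°): 387.5 km
E (lat 9.581°, lon 34.180°): 527.7 km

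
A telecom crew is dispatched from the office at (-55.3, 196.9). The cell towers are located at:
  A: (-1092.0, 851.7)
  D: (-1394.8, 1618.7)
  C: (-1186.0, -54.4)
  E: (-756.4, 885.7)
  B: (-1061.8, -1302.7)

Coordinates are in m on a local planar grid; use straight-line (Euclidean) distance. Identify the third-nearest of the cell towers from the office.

A

Distance to each, sorted:
E: 982.8 m
C: 1158.3 m
A: 1226.2 m
B: 1806.1 m
D: 1953.4 m
The third-nearest is A at 1226.2 m.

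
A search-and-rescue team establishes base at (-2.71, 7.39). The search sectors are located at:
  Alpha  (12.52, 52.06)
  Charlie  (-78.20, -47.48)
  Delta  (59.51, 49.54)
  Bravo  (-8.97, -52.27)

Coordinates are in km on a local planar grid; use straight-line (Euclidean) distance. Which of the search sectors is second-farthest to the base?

Distance to each, sorted:
Charlie: 93.3 km
Delta: 75.2 km
Bravo: 60.0 km
Alpha: 47.2 km
The second-farthest is Delta at 75.2 km.

Delta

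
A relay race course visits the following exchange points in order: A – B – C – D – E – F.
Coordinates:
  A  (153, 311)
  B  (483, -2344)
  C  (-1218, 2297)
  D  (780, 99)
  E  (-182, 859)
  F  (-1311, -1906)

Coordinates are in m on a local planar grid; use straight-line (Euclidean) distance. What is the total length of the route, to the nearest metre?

Leg distances:
A→B: 2675.4 m  (cumulative 2675.4 m)
B→C: 4942.9 m  (cumulative 7618.3 m)
C→D: 2970.4 m  (cumulative 10588.7 m)
D→E: 1226.0 m  (cumulative 11814.7 m)
E→F: 2986.6 m  (cumulative 14801.3 m)
Total route length ≈ 14801 m.

14801 m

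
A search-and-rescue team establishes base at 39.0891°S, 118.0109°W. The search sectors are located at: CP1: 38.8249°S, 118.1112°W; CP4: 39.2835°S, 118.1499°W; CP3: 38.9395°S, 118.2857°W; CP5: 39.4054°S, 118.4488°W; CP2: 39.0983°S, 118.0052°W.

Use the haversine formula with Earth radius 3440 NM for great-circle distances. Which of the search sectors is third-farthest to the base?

Distance to each, sorted:
CP5: 27.8 NM
CP1: 16.5 NM
CP3: 15.7 NM
CP4: 13.3 NM
CP2: 0.6 NM
The third-farthest is CP3 at 15.7 NM.

CP3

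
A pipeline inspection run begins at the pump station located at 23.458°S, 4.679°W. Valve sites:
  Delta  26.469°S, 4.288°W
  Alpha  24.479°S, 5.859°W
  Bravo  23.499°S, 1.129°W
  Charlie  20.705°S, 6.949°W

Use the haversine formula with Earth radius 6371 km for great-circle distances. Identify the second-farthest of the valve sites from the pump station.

Bravo

Distance to each, sorted:
Charlie: 385.2 km
Bravo: 362.1 km
Delta: 337.1 km
Alpha: 165.1 km
The second-farthest is Bravo at 362.1 km.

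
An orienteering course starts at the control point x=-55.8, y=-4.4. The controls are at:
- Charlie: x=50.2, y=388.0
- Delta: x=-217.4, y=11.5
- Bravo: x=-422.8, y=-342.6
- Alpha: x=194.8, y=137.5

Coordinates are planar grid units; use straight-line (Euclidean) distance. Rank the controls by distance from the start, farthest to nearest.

Distance from the start at x=-55.8, y=-4.4 to each:
Bravo x=-422.8, y=-342.6: 499.1
Charlie x=50.2, y=388.0: 406.5
Alpha x=194.8, y=137.5: 288.0
Delta x=-217.4, y=11.5: 162.4

Bravo, Charlie, Alpha, Delta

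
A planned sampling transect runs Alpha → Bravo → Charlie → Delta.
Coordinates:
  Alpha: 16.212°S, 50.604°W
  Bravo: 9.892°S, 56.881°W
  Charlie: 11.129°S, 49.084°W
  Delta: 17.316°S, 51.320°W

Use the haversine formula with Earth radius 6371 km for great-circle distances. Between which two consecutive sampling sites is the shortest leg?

Charlie–Delta

Leg distances:
Alpha→Bravo: 977.6 km
Bravo→Charlie: 863.4 km
Charlie→Delta: 728.9 km
The shortest leg is Charlie–Delta at 728.9 km.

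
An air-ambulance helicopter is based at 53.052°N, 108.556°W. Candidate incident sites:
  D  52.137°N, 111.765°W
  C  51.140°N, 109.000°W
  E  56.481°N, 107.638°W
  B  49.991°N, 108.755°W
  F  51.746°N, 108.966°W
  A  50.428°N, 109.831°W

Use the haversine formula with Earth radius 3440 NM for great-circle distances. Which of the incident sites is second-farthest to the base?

Distances from the base (53.052°N, 108.556°W):
E: 208.3 NM
B: 183.9 NM
A: 164.5 NM
D: 129.3 NM
C: 116.0 NM
F: 79.8 NM
The second-farthest is B at 183.9 NM.

B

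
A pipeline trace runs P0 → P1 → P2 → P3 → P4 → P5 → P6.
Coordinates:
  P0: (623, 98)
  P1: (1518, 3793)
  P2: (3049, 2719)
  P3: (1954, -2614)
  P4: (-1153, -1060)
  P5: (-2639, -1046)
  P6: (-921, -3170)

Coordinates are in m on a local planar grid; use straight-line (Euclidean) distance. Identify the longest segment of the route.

Leg distances:
P0→P1: 3801.8 m
P1→P2: 1870.1 m
P2→P3: 5444.3 m
P3→P4: 3474.0 m
P4→P5: 1486.1 m
P5→P6: 2731.8 m
The longest leg is P2–P3 at 5444.3 m.

P2–P3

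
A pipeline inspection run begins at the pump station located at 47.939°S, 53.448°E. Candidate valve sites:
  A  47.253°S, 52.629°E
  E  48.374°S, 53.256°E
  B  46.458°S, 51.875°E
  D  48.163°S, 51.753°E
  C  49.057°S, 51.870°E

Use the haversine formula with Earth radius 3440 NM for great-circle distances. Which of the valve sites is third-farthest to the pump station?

D

Distances from the pump station (47.939°S, 53.448°E):
B: 109.6 NM
C: 91.9 NM
D: 69.3 NM
A: 52.9 NM
E: 27.2 NM
The third-farthest is D at 69.3 NM.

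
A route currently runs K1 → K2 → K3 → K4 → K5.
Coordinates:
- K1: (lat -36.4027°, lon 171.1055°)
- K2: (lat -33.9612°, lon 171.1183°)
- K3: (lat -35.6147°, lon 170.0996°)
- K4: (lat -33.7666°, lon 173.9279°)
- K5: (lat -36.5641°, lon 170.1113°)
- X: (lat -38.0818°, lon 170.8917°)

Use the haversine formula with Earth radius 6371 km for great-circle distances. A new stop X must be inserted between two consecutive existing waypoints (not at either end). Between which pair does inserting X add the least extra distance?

Added distance for inserting X between each consecutive pair:
K1–K2: 374.8 km
K2–K3: 535.8 km
K3–K4: 429.6 km
K4–K5: 268.6 km
Smallest added distance is 268.6 km, inserting between K4 and K5.

between K4 and K5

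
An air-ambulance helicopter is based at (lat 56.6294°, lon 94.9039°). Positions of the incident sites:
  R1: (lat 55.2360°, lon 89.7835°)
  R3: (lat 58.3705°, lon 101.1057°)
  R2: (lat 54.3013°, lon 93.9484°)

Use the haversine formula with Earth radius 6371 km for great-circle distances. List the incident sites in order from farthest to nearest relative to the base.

Distance from the base at (lat 56.6294°, lon 94.9039°) to each:
R3 (lat 58.3705°, lon 101.1057°): 417.8 km
R1 (lat 55.2360°, lon 89.7835°): 354.5 km
R2 (lat 54.3013°, lon 93.9484°): 265.8 km

R3, R1, R2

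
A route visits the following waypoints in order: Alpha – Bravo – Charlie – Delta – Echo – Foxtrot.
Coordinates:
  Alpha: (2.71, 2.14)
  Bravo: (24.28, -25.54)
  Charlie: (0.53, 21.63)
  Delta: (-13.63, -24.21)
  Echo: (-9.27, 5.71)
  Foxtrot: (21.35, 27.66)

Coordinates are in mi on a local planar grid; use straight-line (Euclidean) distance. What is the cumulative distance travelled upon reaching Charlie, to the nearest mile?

88 mi

Leg distances:
Alpha→Bravo: 35.1 mi  (cumulative 35.1 mi)
Bravo→Charlie: 52.8 mi  (cumulative 87.9 mi)
Cumulative distance at Charlie ≈ 88 mi.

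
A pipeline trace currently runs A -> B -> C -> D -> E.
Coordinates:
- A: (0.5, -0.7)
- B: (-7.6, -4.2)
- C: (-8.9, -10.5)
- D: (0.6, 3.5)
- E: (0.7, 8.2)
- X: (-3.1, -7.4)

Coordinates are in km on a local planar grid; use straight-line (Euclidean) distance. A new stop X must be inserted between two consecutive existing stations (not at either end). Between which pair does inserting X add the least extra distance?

between C and D

Added distance for inserting X between each consecutive pair:
A–B: 4.3 km
B–C: 5.7 km
C–D: 1.2 km
D–E: 22.9 km
Smallest added distance is 1.2 km, inserting between C and D.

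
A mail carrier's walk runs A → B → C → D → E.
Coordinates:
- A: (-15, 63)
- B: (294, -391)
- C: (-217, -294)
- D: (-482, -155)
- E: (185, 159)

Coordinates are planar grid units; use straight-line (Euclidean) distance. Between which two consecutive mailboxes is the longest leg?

Leg distances:
A→B: 549.2
B→C: 520.1
C→D: 299.2
D→E: 737.2
The longest leg is D–E at 737.2.

D–E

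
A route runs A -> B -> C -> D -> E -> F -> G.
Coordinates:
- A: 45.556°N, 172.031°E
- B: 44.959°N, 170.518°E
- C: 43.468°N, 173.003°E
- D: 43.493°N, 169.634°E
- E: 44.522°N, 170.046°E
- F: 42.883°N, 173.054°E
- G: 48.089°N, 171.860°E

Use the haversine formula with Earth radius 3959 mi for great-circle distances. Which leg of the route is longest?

F–G

Leg distances:
A→B: 84.4 mi
B→C: 160.5 mi
C→D: 168.9 mi
D→E: 74.0 mi
E→F: 188.1 mi
F→G: 364.3 mi
The longest leg is F–G at 364.3 mi.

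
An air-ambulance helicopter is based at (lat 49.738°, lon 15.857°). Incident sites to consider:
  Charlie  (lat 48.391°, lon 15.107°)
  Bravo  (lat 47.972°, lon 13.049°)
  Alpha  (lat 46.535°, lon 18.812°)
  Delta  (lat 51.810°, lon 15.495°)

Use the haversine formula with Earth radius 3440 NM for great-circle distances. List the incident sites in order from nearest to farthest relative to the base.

Distance from the base at (lat 49.738°, lon 15.857°) to each:
Charlie (lat 48.391°, lon 15.107°): 86.1 NM
Delta (lat 51.810°, lon 15.495°): 125.2 NM
Bravo (lat 47.972°, lon 13.049°): 153.4 NM
Alpha (lat 46.535°, lon 18.812°): 225.8 NM

Charlie, Delta, Bravo, Alpha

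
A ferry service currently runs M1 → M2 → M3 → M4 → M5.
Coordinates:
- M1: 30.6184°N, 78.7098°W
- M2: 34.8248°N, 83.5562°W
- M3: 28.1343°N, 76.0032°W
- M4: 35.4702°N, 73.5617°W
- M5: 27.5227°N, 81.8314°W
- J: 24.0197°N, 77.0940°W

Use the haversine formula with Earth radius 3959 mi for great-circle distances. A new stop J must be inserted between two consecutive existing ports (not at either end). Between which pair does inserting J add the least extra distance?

Added distance for inserting J between each consecutive pair:
M1–M2: 903.2 mi
M2–M3: 492.2 mi
M3–M4: 584.4 mi
M4–M5: 466.7 mi
Smallest added distance is 466.7 mi, inserting between M4 and M5.

between M4 and M5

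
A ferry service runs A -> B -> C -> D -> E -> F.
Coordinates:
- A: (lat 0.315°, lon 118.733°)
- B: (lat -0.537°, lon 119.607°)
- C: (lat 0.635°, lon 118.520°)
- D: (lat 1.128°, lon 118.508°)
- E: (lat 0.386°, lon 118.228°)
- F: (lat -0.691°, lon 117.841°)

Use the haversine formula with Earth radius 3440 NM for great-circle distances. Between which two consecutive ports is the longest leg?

B–C

Leg distances:
A→B: 73.3 NM
B→C: 96.0 NM
C→D: 29.6 NM
D→E: 47.6 NM
E→F: 68.7 NM
The longest leg is B–C at 96.0 NM.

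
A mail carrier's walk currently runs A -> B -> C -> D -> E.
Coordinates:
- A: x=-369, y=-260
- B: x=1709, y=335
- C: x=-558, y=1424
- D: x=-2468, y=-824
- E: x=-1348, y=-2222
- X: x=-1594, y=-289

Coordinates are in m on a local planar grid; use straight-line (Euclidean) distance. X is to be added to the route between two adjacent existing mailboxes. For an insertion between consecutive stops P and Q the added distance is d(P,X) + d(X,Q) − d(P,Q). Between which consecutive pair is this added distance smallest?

Added distance for inserting X between each consecutive pair:
A–B: 2425.3 m
B–C: 2848.3 m
C–D: 76.8 m
D–E: 1182.0 m
Smallest added distance is 76.8 m, inserting between C and D.

between C and D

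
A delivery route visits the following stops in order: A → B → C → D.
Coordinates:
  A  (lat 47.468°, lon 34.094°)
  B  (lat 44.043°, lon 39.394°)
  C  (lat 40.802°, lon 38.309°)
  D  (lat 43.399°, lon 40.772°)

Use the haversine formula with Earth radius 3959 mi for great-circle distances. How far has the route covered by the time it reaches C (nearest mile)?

579 mi

Leg distances:
A→B: 348.1 mi  (cumulative 348.1 mi)
B→C: 230.7 mi  (cumulative 578.8 mi)
Cumulative distance at C ≈ 579 mi.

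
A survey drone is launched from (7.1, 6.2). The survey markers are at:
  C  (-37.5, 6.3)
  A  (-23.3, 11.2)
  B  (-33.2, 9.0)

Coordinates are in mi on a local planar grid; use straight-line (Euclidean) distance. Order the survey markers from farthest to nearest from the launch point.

Computing each straight-line distance from (7.1, 6.2):
C (-37.5, 6.3): 44.6 mi
B (-33.2, 9.0): 40.4 mi
A (-23.3, 11.2): 30.8 mi

C, B, A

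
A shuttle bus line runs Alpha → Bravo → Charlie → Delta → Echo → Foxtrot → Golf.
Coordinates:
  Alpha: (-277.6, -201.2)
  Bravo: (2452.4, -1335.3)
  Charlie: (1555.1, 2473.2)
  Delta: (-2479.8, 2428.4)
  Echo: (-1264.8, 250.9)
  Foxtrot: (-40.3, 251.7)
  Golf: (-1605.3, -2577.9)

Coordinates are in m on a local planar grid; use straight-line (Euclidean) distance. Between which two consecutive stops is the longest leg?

Leg distances:
Alpha→Bravo: 2956.2 m
Bravo→Charlie: 3912.8 m
Charlie→Delta: 4035.1 m
Delta→Echo: 2493.5 m
Echo→Foxtrot: 1224.5 m
Foxtrot→Golf: 3233.6 m
The longest leg is Charlie–Delta at 4035.1 m.

Charlie–Delta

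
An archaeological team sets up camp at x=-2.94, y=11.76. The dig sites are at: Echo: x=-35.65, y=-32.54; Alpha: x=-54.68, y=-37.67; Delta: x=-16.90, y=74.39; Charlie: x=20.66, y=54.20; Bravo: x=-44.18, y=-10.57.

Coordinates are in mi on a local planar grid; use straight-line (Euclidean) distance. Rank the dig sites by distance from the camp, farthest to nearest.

Alpha, Delta, Echo, Charlie, Bravo

Distance from the camp at x=-2.94, y=11.76 to each:
Alpha x=-54.68, y=-37.67: 71.6 mi
Delta x=-16.90, y=74.39: 64.2 mi
Echo x=-35.65, y=-32.54: 55.1 mi
Charlie x=20.66, y=54.20: 48.6 mi
Bravo x=-44.18, y=-10.57: 46.9 mi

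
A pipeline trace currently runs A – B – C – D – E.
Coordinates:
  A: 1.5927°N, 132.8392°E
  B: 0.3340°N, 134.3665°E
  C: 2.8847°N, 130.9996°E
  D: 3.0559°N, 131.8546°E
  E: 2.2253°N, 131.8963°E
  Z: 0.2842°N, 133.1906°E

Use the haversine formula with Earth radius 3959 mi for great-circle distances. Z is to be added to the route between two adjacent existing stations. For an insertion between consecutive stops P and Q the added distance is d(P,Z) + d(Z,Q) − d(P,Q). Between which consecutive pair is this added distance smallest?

between B and C

Added distance for inserting Z between each consecutive pair:
A–B: 38.2 mi
B–C: 24.5 mi
C–D: 387.3 mi
D–E: 316.3 mi
Smallest added distance is 24.5 mi, inserting between B and C.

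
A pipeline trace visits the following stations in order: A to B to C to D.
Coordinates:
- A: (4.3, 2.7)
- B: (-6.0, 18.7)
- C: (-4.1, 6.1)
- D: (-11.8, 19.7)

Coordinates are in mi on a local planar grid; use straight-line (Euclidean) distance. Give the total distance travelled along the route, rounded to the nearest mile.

47 mi

Leg distances:
A→B: 19.0 mi  (cumulative 19.0 mi)
B→C: 12.7 mi  (cumulative 31.8 mi)
C→D: 15.6 mi  (cumulative 47.4 mi)
Total route length ≈ 47 mi.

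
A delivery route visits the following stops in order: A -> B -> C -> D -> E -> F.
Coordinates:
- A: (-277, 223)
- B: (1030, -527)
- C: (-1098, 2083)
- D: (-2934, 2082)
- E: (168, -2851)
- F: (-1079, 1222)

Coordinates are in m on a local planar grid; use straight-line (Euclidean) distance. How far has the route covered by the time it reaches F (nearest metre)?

16797 m

Leg distances:
A→B: 1506.9 m  (cumulative 1506.9 m)
B→C: 3367.6 m  (cumulative 4874.5 m)
C→D: 1836.0 m  (cumulative 6710.5 m)
D→E: 5827.3 m  (cumulative 12537.7 m)
E→F: 4259.6 m  (cumulative 16797.3 m)
Cumulative distance at F ≈ 16797 m.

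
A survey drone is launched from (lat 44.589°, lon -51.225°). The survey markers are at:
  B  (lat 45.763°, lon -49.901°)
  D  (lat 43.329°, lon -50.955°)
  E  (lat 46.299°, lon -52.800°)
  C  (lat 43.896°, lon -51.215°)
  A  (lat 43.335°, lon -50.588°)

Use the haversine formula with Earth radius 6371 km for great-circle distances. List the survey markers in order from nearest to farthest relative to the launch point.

C, D, A, B, E

Distance from the launch point at (lat 44.589°, lon -51.225°) to each:
C (lat 43.896°, lon -51.215°): 77.1 km
D (lat 43.329°, lon -50.955°): 141.8 km
A (lat 43.335°, lon -50.588°): 148.5 km
B (lat 45.763°, lon -49.901°): 166.8 km
E (lat 46.299°, lon -52.800°): 226.4 km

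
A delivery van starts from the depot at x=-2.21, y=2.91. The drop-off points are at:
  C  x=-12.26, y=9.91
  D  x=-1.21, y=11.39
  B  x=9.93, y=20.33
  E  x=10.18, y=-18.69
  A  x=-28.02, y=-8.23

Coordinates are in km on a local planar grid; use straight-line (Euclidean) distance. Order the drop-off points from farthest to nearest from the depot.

Computing each straight-line distance from x=-2.21, y=2.91:
A x=-28.02, y=-8.23: 28.1 km
E x=10.18, y=-18.69: 24.9 km
B x=9.93, y=20.33: 21.2 km
C x=-12.26, y=9.91: 12.2 km
D x=-1.21, y=11.39: 8.5 km

A, E, B, C, D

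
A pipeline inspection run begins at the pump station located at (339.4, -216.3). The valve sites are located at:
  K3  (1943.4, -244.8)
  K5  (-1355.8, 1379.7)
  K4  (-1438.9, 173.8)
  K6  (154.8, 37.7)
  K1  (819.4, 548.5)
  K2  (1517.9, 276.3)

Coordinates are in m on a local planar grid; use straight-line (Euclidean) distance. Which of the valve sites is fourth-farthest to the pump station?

K2

Distances from the pump station ((339.4, -216.3)):
K5: 2328.3 m
K4: 1820.6 m
K3: 1604.3 m
K2: 1277.3 m
K1: 903.0 m
K6: 314.0 m
The fourth-farthest is K2 at 1277.3 m.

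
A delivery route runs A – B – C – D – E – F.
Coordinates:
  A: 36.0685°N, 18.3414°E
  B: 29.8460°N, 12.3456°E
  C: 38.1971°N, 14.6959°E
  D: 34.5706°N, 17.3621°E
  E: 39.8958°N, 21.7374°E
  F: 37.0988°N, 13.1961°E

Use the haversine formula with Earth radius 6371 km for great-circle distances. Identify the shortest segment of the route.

C–D

Leg distances:
A→B: 889.3 km
B→C: 953.4 km
C→D: 468.5 km
D→E: 707.3 km
E→F: 805.3 km
The shortest leg is C–D at 468.5 km.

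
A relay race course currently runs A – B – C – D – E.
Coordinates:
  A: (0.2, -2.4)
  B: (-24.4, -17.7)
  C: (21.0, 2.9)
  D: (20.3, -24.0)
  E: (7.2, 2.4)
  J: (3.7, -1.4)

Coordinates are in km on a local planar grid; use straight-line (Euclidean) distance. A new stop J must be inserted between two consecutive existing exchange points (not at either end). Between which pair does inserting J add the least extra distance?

Added distance for inserting J between each consecutive pair:
A–B: 7.2 km
B–C: 0.5 km
C–D: 19.0 km
D–E: 3.7 km
Smallest added distance is 0.5 km, inserting between B and C.

between B and C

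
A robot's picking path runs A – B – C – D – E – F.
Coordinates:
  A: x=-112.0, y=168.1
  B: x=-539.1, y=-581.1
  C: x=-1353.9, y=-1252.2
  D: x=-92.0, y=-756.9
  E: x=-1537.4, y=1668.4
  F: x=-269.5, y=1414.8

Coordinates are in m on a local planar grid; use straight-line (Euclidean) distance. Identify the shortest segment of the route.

A–B

Leg distances:
A→B: 862.4 m
B→C: 1055.6 m
C→D: 1355.6 m
D→E: 2823.3 m
E→F: 1293.0 m
The shortest leg is A–B at 862.4 m.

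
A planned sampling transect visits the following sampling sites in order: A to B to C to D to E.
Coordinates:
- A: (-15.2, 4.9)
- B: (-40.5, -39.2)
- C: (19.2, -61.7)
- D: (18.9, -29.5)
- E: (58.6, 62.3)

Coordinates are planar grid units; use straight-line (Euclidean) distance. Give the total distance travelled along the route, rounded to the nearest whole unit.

Leg distances:
A→B: 50.8  (cumulative 50.8)
B→C: 63.8  (cumulative 114.6)
C→D: 32.2  (cumulative 146.8)
D→E: 100.0  (cumulative 246.9)
Total route length ≈ 247.

247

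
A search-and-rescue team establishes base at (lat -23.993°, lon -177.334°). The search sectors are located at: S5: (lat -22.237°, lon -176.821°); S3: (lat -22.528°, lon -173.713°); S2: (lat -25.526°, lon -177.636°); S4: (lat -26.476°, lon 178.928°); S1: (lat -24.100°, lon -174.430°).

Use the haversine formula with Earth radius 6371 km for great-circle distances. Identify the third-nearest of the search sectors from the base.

Distances from the base ((lat -23.993°, lon -177.334°)):
S2: 173.2 km
S5: 202.2 km
S1: 295.1 km
S3: 404.2 km
S4: 466.4 km
The third-nearest is S1 at 295.1 km.

S1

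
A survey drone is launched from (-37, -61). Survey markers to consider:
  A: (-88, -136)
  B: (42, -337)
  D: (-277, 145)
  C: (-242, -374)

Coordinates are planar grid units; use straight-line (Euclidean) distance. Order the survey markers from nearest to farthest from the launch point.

A, B, D, C

Computing each straight-line distance from (-37, -61):
A (-88, -136): 90.7
B (42, -337): 287.1
D (-277, 145): 316.3
C (-242, -374): 374.2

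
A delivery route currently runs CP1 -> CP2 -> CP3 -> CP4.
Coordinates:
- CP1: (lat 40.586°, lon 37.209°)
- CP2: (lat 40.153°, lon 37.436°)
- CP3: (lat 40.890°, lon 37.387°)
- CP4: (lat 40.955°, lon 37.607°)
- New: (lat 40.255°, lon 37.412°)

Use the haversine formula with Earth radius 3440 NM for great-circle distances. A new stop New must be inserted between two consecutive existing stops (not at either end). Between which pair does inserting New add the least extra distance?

between CP2 and CP3

Added distance for inserting New between each consecutive pair:
CP1–CP2: 0.2 NM
CP2–CP3: 0.1 NM
CP3–CP4: 70.4 NM
Smallest added distance is 0.1 NM, inserting between CP2 and CP3.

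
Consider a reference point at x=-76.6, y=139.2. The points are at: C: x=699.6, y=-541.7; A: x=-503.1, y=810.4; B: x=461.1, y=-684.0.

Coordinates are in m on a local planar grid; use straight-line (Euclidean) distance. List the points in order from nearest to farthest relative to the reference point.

A, B, C

Distance from the reference point at x=-76.6, y=139.2 to each:
A x=-503.1, y=810.4: 795.2 m
B x=461.1, y=-684.0: 983.2 m
C x=699.6, y=-541.7: 1032.5 m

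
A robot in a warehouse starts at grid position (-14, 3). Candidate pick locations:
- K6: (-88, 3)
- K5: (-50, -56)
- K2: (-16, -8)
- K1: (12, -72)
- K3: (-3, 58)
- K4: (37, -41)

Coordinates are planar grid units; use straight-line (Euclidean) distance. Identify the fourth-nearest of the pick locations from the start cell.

Distance to each, sorted:
K2: 11.2
K3: 56.1
K4: 67.4
K5: 69.1
K6: 74.0
K1: 79.4
The fourth-nearest is K5 at 69.1.

K5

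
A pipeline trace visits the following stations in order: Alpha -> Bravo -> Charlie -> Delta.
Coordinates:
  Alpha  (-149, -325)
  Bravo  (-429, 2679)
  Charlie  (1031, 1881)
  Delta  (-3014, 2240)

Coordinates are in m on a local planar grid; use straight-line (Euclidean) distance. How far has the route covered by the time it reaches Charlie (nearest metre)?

Leg distances:
Alpha→Bravo: 3017.0 m  (cumulative 3017.0 m)
Bravo→Charlie: 1663.9 m  (cumulative 4680.9 m)
Cumulative distance at Charlie ≈ 4681 m.

4681 m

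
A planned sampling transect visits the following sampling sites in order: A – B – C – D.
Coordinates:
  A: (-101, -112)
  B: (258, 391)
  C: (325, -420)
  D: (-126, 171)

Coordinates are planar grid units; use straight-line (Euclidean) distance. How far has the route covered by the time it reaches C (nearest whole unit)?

Leg distances:
A→B: 618.0  (cumulative 618.0)
B→C: 813.8  (cumulative 1431.7)
Cumulative distance at C ≈ 1432.

1432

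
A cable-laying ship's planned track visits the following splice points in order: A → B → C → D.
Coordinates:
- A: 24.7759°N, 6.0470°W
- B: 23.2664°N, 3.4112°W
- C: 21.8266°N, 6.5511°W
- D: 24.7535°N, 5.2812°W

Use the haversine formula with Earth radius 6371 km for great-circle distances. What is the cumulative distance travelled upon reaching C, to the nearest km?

Leg distances:
A→B: 316.0 km  (cumulative 316.0 km)
B→C: 360.0 km  (cumulative 676.0 km)
Cumulative distance at C ≈ 676 km.

676 km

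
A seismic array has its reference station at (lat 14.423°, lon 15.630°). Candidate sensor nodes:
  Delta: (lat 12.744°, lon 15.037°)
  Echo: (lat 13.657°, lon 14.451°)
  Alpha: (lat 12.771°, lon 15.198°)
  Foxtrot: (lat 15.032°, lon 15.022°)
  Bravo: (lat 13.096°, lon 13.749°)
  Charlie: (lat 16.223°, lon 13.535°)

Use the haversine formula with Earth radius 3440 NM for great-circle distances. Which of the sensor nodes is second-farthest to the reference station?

Bravo

Distance to each, sorted:
Charlie: 162.5 NM
Bravo: 135.6 NM
Delta: 106.6 NM
Alpha: 102.3 NM
Echo: 82.6 NM
Foxtrot: 50.8 NM
The second-farthest is Bravo at 135.6 NM.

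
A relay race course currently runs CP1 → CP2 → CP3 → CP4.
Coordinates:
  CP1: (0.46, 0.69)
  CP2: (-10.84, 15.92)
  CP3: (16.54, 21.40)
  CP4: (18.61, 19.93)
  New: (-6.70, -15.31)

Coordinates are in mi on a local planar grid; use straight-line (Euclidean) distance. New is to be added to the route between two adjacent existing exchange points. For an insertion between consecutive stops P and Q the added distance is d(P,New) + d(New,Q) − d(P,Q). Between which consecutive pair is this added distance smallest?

between CP1 and CP2

Added distance for inserting New between each consecutive pair:
CP1–CP2: 30.1 mi
CP2–CP3: 47.0 mi
CP3–CP4: 84.3 mi
Smallest added distance is 30.1 mi, inserting between CP1 and CP2.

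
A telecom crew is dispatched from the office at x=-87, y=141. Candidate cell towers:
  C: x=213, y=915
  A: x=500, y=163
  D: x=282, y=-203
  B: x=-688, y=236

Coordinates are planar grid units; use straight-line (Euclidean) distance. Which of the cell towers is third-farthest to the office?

A

Distances from the office (x=-87, y=141):
C: 830.1
B: 608.5
A: 587.4
D: 504.5
The third-farthest is A at 587.4.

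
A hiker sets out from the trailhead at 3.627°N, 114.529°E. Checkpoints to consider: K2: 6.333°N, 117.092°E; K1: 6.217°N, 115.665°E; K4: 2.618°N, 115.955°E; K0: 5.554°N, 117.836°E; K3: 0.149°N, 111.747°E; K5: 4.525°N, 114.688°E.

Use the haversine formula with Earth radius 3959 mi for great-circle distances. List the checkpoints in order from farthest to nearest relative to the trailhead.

K3, K0, K2, K1, K4, K5

Distance from the trailhead at 3.627°N, 114.529°E to each:
K3 0.149°N, 111.747°E: 307.7 mi
K0 5.554°N, 117.836°E: 263.8 mi
K2 6.333°N, 117.092°E: 257.1 mi
K1 6.217°N, 115.665°E: 195.3 mi
K4 2.618°N, 115.955°E: 120.6 mi
K5 4.525°N, 114.688°E: 63.0 mi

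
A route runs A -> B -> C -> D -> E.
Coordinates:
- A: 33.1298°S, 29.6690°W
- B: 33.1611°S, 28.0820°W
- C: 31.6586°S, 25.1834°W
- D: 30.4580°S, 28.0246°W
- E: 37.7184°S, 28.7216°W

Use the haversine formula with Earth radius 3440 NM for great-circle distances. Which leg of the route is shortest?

A–B

Leg distances:
A→B: 79.8 NM
B→C: 172.4 NM
C→D: 162.9 NM
D→E: 437.3 NM
The shortest leg is A–B at 79.8 NM.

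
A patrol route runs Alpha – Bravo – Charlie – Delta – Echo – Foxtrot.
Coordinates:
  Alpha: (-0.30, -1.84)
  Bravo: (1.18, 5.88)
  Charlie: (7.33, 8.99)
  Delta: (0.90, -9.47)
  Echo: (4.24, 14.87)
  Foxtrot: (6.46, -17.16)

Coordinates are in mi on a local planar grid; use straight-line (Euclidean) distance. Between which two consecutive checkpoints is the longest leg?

Leg distances:
Alpha→Bravo: 7.9 mi
Bravo→Charlie: 6.9 mi
Charlie→Delta: 19.5 mi
Delta→Echo: 24.6 mi
Echo→Foxtrot: 32.1 mi
The longest leg is Echo–Foxtrot at 32.1 mi.

Echo–Foxtrot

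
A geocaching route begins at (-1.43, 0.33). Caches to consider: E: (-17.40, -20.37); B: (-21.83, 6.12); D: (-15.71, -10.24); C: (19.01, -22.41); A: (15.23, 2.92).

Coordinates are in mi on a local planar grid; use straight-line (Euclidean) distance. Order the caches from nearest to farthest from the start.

Computing each straight-line distance from (-1.43, 0.33):
A (15.23, 2.92): 16.9 mi
D (-15.71, -10.24): 17.8 mi
B (-21.83, 6.12): 21.2 mi
E (-17.40, -20.37): 26.1 mi
C (19.01, -22.41): 30.6 mi

A, D, B, E, C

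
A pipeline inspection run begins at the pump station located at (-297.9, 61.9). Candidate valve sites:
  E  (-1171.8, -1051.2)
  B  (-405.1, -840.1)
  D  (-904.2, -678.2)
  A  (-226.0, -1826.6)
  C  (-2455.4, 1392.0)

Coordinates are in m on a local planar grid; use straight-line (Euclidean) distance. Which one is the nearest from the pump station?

B

Distance to each, sorted:
B: 908.3 m
D: 956.7 m
E: 1415.2 m
A: 1889.9 m
C: 2534.6 m
The nearest is B at 908.3 m.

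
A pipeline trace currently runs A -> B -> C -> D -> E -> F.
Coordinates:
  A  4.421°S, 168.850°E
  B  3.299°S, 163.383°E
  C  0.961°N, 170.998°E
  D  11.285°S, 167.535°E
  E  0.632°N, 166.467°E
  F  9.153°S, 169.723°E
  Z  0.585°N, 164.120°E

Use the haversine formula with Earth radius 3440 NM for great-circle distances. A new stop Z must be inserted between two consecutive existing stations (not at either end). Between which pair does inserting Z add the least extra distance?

Added distance for inserting Z between each consecutive pair:
A–B: 316.3 NM
B–C: 127.2 NM
C–D: 391.0 NM
D–E: 163.8 NM
E–F: 195.9 NM
Smallest added distance is 127.2 NM, inserting between B and C.

between B and C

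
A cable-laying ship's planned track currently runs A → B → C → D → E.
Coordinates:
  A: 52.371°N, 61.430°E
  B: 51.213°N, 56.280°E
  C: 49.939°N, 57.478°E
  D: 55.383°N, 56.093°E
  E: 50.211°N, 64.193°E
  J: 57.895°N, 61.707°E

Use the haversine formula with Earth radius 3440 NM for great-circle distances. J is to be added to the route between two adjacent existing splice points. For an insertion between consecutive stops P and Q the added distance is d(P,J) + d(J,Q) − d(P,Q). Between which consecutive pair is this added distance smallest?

Added distance for inserting J between each consecutive pair:
A–B: 571.5 NM
B–C: 854.3 NM
C–D: 408.4 NM
D–E: 281.2 NM
Smallest added distance is 281.2 NM, inserting between D and E.

between D and E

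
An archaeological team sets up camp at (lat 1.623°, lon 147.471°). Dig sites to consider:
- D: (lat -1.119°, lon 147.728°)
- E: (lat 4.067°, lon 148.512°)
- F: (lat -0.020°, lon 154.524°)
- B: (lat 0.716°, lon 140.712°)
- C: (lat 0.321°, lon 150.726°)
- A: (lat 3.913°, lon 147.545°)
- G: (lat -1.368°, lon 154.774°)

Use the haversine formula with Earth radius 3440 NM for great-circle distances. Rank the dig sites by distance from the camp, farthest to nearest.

Distances from the camp:
G (lat -1.368°, lon 154.774°): 473.8 NM
F (lat -0.020°, lon 154.524°): 434.7 NM
B (lat 0.716°, lon 140.712°): 409.4 NM
C (lat 0.321°, lon 150.726°): 210.5 NM
D (lat -1.119°, lon 147.728°): 165.3 NM
E (lat 4.067°, lon 148.512°): 159.5 NM
A (lat 3.913°, lon 147.545°): 137.6 NM

G, F, B, C, D, E, A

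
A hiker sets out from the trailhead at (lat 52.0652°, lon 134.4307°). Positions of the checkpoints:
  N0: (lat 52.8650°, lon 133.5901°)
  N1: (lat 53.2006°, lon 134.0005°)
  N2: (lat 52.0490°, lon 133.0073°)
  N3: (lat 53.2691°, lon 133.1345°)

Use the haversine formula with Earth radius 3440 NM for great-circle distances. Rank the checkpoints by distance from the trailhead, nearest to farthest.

Computing each great-circle distance from (lat 52.0652°, lon 134.4307°):
N2 (lat 52.0490°, lon 133.0073°): 52.6 NM
N0 (lat 52.8650°, lon 133.5901°): 57.0 NM
N1 (lat 53.2006°, lon 134.0005°): 69.9 NM
N3 (lat 53.2691°, lon 133.1345°): 86.3 NM

N2, N0, N1, N3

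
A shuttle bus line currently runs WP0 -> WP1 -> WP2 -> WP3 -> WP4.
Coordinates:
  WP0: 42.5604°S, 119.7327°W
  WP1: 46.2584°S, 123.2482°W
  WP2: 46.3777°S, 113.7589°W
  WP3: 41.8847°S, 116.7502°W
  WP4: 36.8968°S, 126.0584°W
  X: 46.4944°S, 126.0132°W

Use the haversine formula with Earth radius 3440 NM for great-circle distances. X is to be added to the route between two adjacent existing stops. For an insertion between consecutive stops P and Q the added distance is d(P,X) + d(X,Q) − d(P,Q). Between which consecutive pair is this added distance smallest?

between WP0 and WP1

Added distance for inserting X between each consecutive pair:
WP0–WP1: 204.7 NM
WP1–WP2: 228.7 NM
WP2–WP3: 692.6 NM
WP3–WP4: 536.1 NM
Smallest added distance is 204.7 NM, inserting between WP0 and WP1.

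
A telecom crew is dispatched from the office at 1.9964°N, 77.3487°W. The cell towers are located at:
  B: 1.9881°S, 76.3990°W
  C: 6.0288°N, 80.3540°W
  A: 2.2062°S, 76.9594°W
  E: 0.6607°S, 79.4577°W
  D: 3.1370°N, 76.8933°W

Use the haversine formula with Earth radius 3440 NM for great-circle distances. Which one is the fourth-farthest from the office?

Distance to each, sorted:
C: 301.7 NM
A: 253.4 NM
B: 245.9 NM
E: 203.7 NM
D: 73.7 NM
The fourth-farthest is E at 203.7 NM.

E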